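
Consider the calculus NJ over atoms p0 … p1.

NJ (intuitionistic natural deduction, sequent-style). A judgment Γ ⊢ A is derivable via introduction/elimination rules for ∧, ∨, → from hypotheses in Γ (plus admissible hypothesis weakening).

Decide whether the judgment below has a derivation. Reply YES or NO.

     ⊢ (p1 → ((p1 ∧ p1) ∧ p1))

Derivation trace:
[→I]  ⊢ (p1 → ((p1 ∧ p1) ∧ p1))
  [∧I] p1 ⊢ ((p1 ∧ p1) ∧ p1)
    [∧I] p1 ⊢ (p1 ∧ p1)
      [Ax] p1 ⊢ p1
      [Ax] p1 ⊢ p1
    [Ax] p1 ⊢ p1

Result: YES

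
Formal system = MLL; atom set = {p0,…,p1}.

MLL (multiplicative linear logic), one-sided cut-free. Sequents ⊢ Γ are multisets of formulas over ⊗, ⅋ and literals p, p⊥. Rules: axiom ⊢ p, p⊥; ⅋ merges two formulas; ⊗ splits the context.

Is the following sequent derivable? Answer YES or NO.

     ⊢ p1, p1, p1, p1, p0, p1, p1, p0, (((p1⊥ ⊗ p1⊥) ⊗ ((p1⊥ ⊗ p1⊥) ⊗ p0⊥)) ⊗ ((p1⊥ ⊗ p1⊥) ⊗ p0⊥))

Derivation (root first):
[⊗]  ⊢ p1, p1, p1, p1, p0, p1, p1, p0, (((p1⊥ ⊗ p1⊥) ⊗ ((p1⊥ ⊗ p1⊥) ⊗ p0⊥)) ⊗ ((p1⊥ ⊗ p1⊥) ⊗ p0⊥))
  [⊗]  ⊢ p1, p1, p1, p1, p0, ((p1⊥ ⊗ p1⊥) ⊗ ((p1⊥ ⊗ p1⊥) ⊗ p0⊥))
    [⊗]  ⊢ p1, p1, (p1⊥ ⊗ p1⊥)
      [Ax]  ⊢ p1, p1⊥
      [Ax]  ⊢ p1, p1⊥
    [⊗]  ⊢ p1, p1, p0, ((p1⊥ ⊗ p1⊥) ⊗ p0⊥)
      [⊗]  ⊢ p1, p1, (p1⊥ ⊗ p1⊥)
        [Ax]  ⊢ p1, p1⊥
        [Ax]  ⊢ p1, p1⊥
      [Ax]  ⊢ p0, p0⊥
  [⊗]  ⊢ p1, p1, p0, ((p1⊥ ⊗ p1⊥) ⊗ p0⊥)
    [⊗]  ⊢ p1, p1, (p1⊥ ⊗ p1⊥)
      [Ax]  ⊢ p1, p1⊥
      [Ax]  ⊢ p1, p1⊥
    [Ax]  ⊢ p0, p0⊥

Result: YES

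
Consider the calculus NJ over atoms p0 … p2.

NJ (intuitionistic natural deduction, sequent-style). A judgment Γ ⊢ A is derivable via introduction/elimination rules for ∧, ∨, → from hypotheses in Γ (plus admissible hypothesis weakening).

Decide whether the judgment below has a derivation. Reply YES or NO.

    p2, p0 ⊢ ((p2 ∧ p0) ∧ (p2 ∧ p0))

Derivation (root first):
[∧I] p2, p0 ⊢ ((p2 ∧ p0) ∧ (p2 ∧ p0))
  [∧I] p2, p0 ⊢ (p2 ∧ p0)
    [Ax] p2 ⊢ p2
    [Ax] p0 ⊢ p0
  [∧I] p2, p0 ⊢ (p2 ∧ p0)
    [Ax] p2 ⊢ p2
    [Ax] p0 ⊢ p0

Result: YES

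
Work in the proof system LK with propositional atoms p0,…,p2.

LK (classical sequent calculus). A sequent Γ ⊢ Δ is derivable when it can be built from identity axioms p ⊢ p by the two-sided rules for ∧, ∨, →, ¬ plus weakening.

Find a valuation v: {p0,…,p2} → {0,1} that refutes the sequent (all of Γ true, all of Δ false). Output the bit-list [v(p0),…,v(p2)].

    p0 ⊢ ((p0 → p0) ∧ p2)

Enumerate valuations to refute Γ ⊢ Δ:
  v=000: Γ:[p0=F] Δ:[((p0 → p0) ∧ p2)=F] refutes=False
  v=001: Γ:[p0=F] Δ:[((p0 → p0) ∧ p2)=T] refutes=False
  v=010: Γ:[p0=F] Δ:[((p0 → p0) ∧ p2)=F] refutes=False
  v=011: Γ:[p0=F] Δ:[((p0 → p0) ∧ p2)=T] refutes=False
  v=100: Γ:[p0=T] Δ:[((p0 → p0) ∧ p2)=F] refutes=True  ← countermodel

Result: [1, 0, 0]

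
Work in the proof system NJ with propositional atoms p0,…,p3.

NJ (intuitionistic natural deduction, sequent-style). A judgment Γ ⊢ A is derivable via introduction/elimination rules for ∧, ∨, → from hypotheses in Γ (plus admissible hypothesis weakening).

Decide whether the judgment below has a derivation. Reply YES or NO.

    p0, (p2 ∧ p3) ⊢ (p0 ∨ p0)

Derivation (root first):
[Wk] p0, (p2 ∧ p3) ⊢ (p0 ∨ p0)
  [∨I₁] p0 ⊢ (p0 ∨ p0)
    [Ax] p0 ⊢ p0

Result: YES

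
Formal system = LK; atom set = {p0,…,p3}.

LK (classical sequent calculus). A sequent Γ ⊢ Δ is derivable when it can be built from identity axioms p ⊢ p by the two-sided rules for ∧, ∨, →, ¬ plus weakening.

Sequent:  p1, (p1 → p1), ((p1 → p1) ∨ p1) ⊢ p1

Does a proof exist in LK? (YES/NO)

Proof tree:
[∨L] p1, (p1 → p1), ((p1 → p1) ∨ p1) ⊢ p1
  [→L] p1, (p1 → p1), (p1 → p1) ⊢ p1
    [→L] p1, (p1 → p1) ⊢ p1
      [Ax] p1 ⊢ p1
      [Ax] p1 ⊢ p1
    [Ax] p1 ⊢ p1
  [Ax] p1 ⊢ p1

Result: YES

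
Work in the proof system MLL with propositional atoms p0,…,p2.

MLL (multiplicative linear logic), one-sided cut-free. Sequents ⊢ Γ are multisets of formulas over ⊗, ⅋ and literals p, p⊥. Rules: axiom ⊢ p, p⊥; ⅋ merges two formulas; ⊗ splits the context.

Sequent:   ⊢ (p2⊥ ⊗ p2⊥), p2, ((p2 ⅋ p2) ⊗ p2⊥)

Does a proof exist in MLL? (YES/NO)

Derivation (root first):
[⊗]  ⊢ (p2⊥ ⊗ p2⊥), p2, ((p2 ⅋ p2) ⊗ p2⊥)
  [⅋]  ⊢ (p2⊥ ⊗ p2⊥), (p2 ⅋ p2)
    [⊗]  ⊢ p2, p2, (p2⊥ ⊗ p2⊥)
      [Ax]  ⊢ p2, p2⊥
      [Ax]  ⊢ p2, p2⊥
  [Ax]  ⊢ p2, p2⊥

Result: YES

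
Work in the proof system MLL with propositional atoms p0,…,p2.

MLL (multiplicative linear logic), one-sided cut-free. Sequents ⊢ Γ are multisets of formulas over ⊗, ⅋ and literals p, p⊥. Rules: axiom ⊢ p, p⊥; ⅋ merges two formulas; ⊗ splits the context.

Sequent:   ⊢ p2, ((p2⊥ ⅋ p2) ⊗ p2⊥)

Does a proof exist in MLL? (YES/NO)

Proof tree:
[⊗]  ⊢ p2, ((p2⊥ ⅋ p2) ⊗ p2⊥)
  [⅋]  ⊢ (p2⊥ ⅋ p2)
    [Ax]  ⊢ p2, p2⊥
  [Ax]  ⊢ p2, p2⊥

Result: YES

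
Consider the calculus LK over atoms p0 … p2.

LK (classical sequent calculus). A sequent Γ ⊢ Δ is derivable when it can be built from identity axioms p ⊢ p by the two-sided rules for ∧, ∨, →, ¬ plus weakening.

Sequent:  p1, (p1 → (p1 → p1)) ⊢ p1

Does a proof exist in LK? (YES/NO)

Derivation (root first):
[→L] p1, (p1 → (p1 → p1)) ⊢ p1
  [Ax] p1 ⊢ p1
  [→L] p1, (p1 → p1) ⊢ p1
    [Ax] p1 ⊢ p1
    [Ax] p1 ⊢ p1

Result: YES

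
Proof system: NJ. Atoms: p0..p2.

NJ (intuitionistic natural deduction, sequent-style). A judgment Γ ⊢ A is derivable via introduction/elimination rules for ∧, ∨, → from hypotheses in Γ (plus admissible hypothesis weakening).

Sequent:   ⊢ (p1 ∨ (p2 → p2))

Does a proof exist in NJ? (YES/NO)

Derivation trace:
[∨I₂]  ⊢ (p1 ∨ (p2 → p2))
  [→I]  ⊢ (p2 → p2)
    [Ax] p2 ⊢ p2

Result: YES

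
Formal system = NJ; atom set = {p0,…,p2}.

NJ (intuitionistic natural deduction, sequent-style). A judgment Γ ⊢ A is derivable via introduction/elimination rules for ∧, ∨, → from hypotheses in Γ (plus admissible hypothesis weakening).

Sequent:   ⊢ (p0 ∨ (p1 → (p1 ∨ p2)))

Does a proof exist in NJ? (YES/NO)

Proof tree:
[∨I₂]  ⊢ (p0 ∨ (p1 → (p1 ∨ p2)))
  [→I]  ⊢ (p1 → (p1 ∨ p2))
    [∨I₁] p1 ⊢ (p1 ∨ p2)
      [Ax] p1 ⊢ p1

Result: YES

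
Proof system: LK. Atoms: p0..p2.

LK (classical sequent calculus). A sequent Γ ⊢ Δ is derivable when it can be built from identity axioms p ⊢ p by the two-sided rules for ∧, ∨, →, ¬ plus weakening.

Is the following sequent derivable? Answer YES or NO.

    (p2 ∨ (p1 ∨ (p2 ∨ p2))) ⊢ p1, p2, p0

Derivation (root first):
[∨L] (p2 ∨ (p1 ∨ (p2 ∨ p2))) ⊢ p1, p2, p0
  [Ax] p2 ⊢ p2
  [∨L] (p1 ∨ (p2 ∨ p2)) ⊢ p1, p2, p0
    [Ax] p1 ⊢ p1
    [∨L] (p2 ∨ p2) ⊢ p2, p0
      [WR] p2 ⊢ p2, p0
        [Ax] p2 ⊢ p2
      [Ax] p2 ⊢ p2

Result: YES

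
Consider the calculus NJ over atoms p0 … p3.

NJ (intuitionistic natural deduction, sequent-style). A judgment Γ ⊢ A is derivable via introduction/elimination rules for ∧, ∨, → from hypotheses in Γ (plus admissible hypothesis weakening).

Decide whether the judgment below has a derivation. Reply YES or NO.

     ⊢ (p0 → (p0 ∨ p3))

Derivation (root first):
[→I]  ⊢ (p0 → (p0 ∨ p3))
  [∨I₁] p0 ⊢ (p0 ∨ p3)
    [Ax] p0 ⊢ p0

Result: YES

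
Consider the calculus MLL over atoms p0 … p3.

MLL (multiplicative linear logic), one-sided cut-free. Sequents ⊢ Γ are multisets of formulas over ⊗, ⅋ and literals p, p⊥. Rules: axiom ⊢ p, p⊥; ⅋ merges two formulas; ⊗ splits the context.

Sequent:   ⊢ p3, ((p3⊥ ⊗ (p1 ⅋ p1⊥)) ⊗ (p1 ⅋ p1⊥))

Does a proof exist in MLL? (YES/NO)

Derivation (root first):
[⊗]  ⊢ p3, ((p3⊥ ⊗ (p1 ⅋ p1⊥)) ⊗ (p1 ⅋ p1⊥))
  [⊗]  ⊢ p3, (p3⊥ ⊗ (p1 ⅋ p1⊥))
    [Ax]  ⊢ p3, p3⊥
    [⅋]  ⊢ (p1 ⅋ p1⊥)
      [Ax]  ⊢ p1, p1⊥
  [⅋]  ⊢ (p1 ⅋ p1⊥)
    [Ax]  ⊢ p1, p1⊥

Result: YES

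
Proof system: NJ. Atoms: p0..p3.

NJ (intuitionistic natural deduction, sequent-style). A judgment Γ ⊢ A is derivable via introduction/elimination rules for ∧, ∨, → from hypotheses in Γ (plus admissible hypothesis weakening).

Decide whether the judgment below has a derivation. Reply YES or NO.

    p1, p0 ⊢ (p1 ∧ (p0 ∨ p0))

Proof tree:
[∧I] p1, p0 ⊢ (p1 ∧ (p0 ∨ p0))
  [Ax] p1 ⊢ p1
  [∨I₂] p0 ⊢ (p0 ∨ p0)
    [Ax] p0 ⊢ p0

Result: YES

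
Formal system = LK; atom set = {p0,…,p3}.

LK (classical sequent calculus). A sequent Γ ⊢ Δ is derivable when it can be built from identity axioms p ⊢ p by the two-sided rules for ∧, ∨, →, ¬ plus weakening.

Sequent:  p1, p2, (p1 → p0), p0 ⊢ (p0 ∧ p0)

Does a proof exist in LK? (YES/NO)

Derivation trace:
[∧R] p1, p2, (p1 → p0), p0 ⊢ (p0 ∧ p0)
  [Ax] p0 ⊢ p0
  [→L] p1, p2, (p1 → p0) ⊢ p0
    [WL] p1, p2 ⊢ p1
      [Ax] p1 ⊢ p1
    [Ax] p0 ⊢ p0

Result: YES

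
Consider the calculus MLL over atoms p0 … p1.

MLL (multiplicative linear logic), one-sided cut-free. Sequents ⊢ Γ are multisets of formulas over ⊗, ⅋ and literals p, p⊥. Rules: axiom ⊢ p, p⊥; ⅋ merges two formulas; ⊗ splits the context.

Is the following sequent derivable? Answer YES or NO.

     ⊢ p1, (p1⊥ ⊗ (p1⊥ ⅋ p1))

Proof tree:
[⊗]  ⊢ p1, (p1⊥ ⊗ (p1⊥ ⅋ p1))
  [Ax]  ⊢ p1, p1⊥
  [⅋]  ⊢ (p1⊥ ⅋ p1)
    [Ax]  ⊢ p1, p1⊥

Result: YES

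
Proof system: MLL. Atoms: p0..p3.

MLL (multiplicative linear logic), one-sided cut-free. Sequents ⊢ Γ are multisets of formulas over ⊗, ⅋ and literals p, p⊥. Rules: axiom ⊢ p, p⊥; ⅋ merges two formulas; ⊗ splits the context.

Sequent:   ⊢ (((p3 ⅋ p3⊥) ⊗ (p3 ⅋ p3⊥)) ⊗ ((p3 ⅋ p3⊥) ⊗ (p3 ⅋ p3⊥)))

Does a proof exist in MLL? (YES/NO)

Derivation (root first):
[⊗]  ⊢ (((p3 ⅋ p3⊥) ⊗ (p3 ⅋ p3⊥)) ⊗ ((p3 ⅋ p3⊥) ⊗ (p3 ⅋ p3⊥)))
  [⊗]  ⊢ ((p3 ⅋ p3⊥) ⊗ (p3 ⅋ p3⊥))
    [⅋]  ⊢ (p3 ⅋ p3⊥)
      [Ax]  ⊢ p3, p3⊥
    [⅋]  ⊢ (p3 ⅋ p3⊥)
      [Ax]  ⊢ p3, p3⊥
  [⊗]  ⊢ ((p3 ⅋ p3⊥) ⊗ (p3 ⅋ p3⊥))
    [⅋]  ⊢ (p3 ⅋ p3⊥)
      [Ax]  ⊢ p3, p3⊥
    [⅋]  ⊢ (p3 ⅋ p3⊥)
      [Ax]  ⊢ p3, p3⊥

Result: YES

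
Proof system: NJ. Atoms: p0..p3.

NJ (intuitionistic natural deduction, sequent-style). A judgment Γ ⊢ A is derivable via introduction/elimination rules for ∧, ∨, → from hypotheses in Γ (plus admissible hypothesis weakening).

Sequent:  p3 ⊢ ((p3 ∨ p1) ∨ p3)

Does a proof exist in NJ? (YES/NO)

Derivation (root first):
[∨I₁] p3 ⊢ ((p3 ∨ p1) ∨ p3)
  [∨I₁] p3 ⊢ (p3 ∨ p1)
    [Ax] p3 ⊢ p3

Result: YES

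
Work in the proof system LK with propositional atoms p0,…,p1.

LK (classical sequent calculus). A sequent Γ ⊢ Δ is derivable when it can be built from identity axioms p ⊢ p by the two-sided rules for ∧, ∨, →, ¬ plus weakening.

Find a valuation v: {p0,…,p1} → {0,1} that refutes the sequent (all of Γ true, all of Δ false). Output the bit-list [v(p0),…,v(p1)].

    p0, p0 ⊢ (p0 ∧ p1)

Truth-table refutation:
  v=00: Γ:[p0=F, p0=F] Δ:[(p0 ∧ p1)=F] refutes=False
  v=01: Γ:[p0=F, p0=F] Δ:[(p0 ∧ p1)=F] refutes=False
  v=10: Γ:[p0=T, p0=T] Δ:[(p0 ∧ p1)=F] refutes=True  ← countermodel

Result: [1, 0]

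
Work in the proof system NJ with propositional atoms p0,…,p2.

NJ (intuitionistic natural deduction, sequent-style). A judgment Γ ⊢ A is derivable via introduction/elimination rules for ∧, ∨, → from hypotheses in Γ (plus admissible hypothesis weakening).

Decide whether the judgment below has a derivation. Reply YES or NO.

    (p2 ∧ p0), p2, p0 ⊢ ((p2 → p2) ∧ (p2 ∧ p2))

Proof tree:
[Wk] (p2 ∧ p0), p2, p0 ⊢ ((p2 → p2) ∧ (p2 ∧ p2))
  [∧I] (p2 ∧ p0), p2 ⊢ ((p2 → p2) ∧ (p2 ∧ p2))
    [→I]  ⊢ (p2 → p2)
      [Ax] p2 ⊢ p2
    [Wk] p2, (p2 ∧ p0) ⊢ (p2 ∧ p2)
      [∧I] p2 ⊢ (p2 ∧ p2)
        [Ax] p2 ⊢ p2
        [Ax] p2 ⊢ p2

Result: YES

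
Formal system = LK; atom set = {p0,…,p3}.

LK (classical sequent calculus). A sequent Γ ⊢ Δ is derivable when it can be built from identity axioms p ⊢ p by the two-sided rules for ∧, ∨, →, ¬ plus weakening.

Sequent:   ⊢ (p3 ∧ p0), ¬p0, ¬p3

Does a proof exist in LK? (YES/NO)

Derivation trace:
[¬R]  ⊢ (p3 ∧ p0), ¬p0, ¬p3
  [¬R] p3 ⊢ (p3 ∧ p0), ¬p0
    [∧R] p3, p0 ⊢ (p3 ∧ p0)
      [Ax] p3 ⊢ p3
      [Ax] p0 ⊢ p0

Result: YES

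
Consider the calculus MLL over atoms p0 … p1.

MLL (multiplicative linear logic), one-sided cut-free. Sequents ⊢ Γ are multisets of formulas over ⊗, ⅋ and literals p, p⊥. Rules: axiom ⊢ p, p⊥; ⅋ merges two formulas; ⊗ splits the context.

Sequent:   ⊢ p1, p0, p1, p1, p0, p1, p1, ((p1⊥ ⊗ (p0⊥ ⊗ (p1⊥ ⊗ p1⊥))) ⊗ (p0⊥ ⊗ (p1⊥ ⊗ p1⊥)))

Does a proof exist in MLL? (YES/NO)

Derivation (root first):
[⊗]  ⊢ p1, p0, p1, p1, p0, p1, p1, ((p1⊥ ⊗ (p0⊥ ⊗ (p1⊥ ⊗ p1⊥))) ⊗ (p0⊥ ⊗ (p1⊥ ⊗ p1⊥)))
  [⊗]  ⊢ p1, p0, p1, p1, (p1⊥ ⊗ (p0⊥ ⊗ (p1⊥ ⊗ p1⊥)))
    [Ax]  ⊢ p1, p1⊥
    [⊗]  ⊢ p0, p1, p1, (p0⊥ ⊗ (p1⊥ ⊗ p1⊥))
      [Ax]  ⊢ p0, p0⊥
      [⊗]  ⊢ p1, p1, (p1⊥ ⊗ p1⊥)
        [Ax]  ⊢ p1, p1⊥
        [Ax]  ⊢ p1, p1⊥
  [⊗]  ⊢ p0, p1, p1, (p0⊥ ⊗ (p1⊥ ⊗ p1⊥))
    [Ax]  ⊢ p0, p0⊥
    [⊗]  ⊢ p1, p1, (p1⊥ ⊗ p1⊥)
      [Ax]  ⊢ p1, p1⊥
      [Ax]  ⊢ p1, p1⊥

Result: YES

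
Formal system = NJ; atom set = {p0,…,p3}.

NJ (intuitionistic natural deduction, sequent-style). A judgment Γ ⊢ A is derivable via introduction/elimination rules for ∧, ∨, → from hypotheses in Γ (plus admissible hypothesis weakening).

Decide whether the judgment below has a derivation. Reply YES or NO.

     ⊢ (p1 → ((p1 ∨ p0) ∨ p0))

Proof tree:
[→I]  ⊢ (p1 → ((p1 ∨ p0) ∨ p0))
  [∨I₁] p1 ⊢ ((p1 ∨ p0) ∨ p0)
    [∨I₁] p1 ⊢ (p1 ∨ p0)
      [Ax] p1 ⊢ p1

Result: YES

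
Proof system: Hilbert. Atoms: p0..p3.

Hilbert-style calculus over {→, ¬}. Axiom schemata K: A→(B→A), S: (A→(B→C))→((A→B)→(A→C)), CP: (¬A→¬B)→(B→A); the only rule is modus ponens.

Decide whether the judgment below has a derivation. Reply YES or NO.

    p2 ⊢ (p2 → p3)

Search for a countermodel by truth-table:
  v=0000: Γ:[p2=F] Δ:[(p2 → p3)=T] refutes=False
  v=0001: Γ:[p2=F] Δ:[(p2 → p3)=T] refutes=False
  v=0010: Γ:[p2=T] Δ:[(p2 → p3)=F] refutes=True  ← countermodel

Result: NO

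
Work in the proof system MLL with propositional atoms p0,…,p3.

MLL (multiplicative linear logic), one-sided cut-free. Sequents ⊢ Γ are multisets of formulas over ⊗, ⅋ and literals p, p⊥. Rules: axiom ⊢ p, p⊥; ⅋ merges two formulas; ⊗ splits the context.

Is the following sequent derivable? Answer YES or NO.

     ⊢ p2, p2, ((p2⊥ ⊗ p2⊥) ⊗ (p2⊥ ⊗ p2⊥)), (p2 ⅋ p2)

Derivation trace:
[⅋]  ⊢ p2, p2, ((p2⊥ ⊗ p2⊥) ⊗ (p2⊥ ⊗ p2⊥)), (p2 ⅋ p2)
  [⊗]  ⊢ p2, p2, p2, p2, ((p2⊥ ⊗ p2⊥) ⊗ (p2⊥ ⊗ p2⊥))
    [⊗]  ⊢ p2, p2, (p2⊥ ⊗ p2⊥)
      [Ax]  ⊢ p2, p2⊥
      [Ax]  ⊢ p2, p2⊥
    [⊗]  ⊢ p2, p2, (p2⊥ ⊗ p2⊥)
      [Ax]  ⊢ p2, p2⊥
      [Ax]  ⊢ p2, p2⊥

Result: YES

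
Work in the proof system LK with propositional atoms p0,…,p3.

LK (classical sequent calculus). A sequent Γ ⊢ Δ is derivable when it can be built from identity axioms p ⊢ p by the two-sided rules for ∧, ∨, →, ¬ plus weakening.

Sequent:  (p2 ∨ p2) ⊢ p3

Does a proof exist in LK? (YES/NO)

Search for a countermodel by truth-table:
  v=0000: Γ:[(p2 ∨ p2)=F] Δ:[p3=F] refutes=False
  v=0001: Γ:[(p2 ∨ p2)=F] Δ:[p3=T] refutes=False
  v=0010: Γ:[(p2 ∨ p2)=T] Δ:[p3=F] refutes=True  ← countermodel

Result: NO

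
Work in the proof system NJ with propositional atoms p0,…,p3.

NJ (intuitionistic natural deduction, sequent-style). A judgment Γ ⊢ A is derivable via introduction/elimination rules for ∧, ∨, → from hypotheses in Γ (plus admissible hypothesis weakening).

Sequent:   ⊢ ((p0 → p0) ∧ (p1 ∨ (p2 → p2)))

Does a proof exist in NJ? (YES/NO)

Derivation trace:
[∧I]  ⊢ ((p0 → p0) ∧ (p1 ∨ (p2 → p2)))
  [→I]  ⊢ (p0 → p0)
    [Ax] p0 ⊢ p0
  [∨I₂]  ⊢ (p1 ∨ (p2 → p2))
    [→I]  ⊢ (p2 → p2)
      [Ax] p2 ⊢ p2

Result: YES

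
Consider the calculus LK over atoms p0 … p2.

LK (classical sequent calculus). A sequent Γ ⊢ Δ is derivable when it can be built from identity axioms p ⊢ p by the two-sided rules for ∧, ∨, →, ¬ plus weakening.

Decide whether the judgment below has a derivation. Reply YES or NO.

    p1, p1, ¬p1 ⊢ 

Derivation (root first):
[¬L] p1, p1, ¬p1 ⊢ 
  [WL] p1, p1 ⊢ p1
    [Ax] p1 ⊢ p1

Result: YES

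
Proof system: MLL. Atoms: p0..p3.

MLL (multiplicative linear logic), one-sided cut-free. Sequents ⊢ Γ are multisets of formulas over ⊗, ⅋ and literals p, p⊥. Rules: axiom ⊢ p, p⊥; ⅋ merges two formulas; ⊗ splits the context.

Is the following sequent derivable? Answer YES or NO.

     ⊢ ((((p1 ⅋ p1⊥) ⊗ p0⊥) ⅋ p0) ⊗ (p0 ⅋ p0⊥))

Proof tree:
[⊗]  ⊢ ((((p1 ⅋ p1⊥) ⊗ p0⊥) ⅋ p0) ⊗ (p0 ⅋ p0⊥))
  [⅋]  ⊢ (((p1 ⅋ p1⊥) ⊗ p0⊥) ⅋ p0)
    [⊗]  ⊢ p0, ((p1 ⅋ p1⊥) ⊗ p0⊥)
      [⅋]  ⊢ (p1 ⅋ p1⊥)
        [Ax]  ⊢ p1, p1⊥
      [Ax]  ⊢ p0, p0⊥
  [⅋]  ⊢ (p0 ⅋ p0⊥)
    [Ax]  ⊢ p0, p0⊥

Result: YES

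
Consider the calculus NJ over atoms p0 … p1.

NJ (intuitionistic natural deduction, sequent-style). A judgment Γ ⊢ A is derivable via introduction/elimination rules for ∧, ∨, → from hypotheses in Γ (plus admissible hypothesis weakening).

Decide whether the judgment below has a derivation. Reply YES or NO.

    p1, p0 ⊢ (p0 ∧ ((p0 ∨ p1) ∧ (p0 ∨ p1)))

Derivation (root first):
[∧I] p1, p0 ⊢ (p0 ∧ ((p0 ∨ p1) ∧ (p0 ∨ p1)))
  [Ax] p0 ⊢ p0
  [∧I] p1 ⊢ ((p0 ∨ p1) ∧ (p0 ∨ p1))
    [∨I₂] p1 ⊢ (p0 ∨ p1)
      [Ax] p1 ⊢ p1
    [∨I₂] p1 ⊢ (p0 ∨ p1)
      [Ax] p1 ⊢ p1

Result: YES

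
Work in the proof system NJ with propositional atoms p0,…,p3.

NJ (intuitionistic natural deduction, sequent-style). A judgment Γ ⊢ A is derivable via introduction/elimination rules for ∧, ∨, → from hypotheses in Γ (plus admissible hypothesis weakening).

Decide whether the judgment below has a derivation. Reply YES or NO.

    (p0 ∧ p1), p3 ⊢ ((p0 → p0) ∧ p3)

Proof tree:
[∧I] (p0 ∧ p1), p3 ⊢ ((p0 → p0) ∧ p3)
  [→I]  ⊢ (p0 → p0)
    [Ax] p0 ⊢ p0
  [Wk] p3, (p0 ∧ p1) ⊢ p3
    [Ax] p3 ⊢ p3

Result: YES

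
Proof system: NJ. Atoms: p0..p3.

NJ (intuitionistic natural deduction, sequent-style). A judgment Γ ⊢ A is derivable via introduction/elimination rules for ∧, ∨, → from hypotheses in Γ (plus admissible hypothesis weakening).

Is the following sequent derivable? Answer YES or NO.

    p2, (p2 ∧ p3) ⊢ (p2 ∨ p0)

Derivation (root first):
[∨I₁] p2, (p2 ∧ p3) ⊢ (p2 ∨ p0)
  [Wk] p2, (p2 ∧ p3) ⊢ p2
    [Ax] p2 ⊢ p2

Result: YES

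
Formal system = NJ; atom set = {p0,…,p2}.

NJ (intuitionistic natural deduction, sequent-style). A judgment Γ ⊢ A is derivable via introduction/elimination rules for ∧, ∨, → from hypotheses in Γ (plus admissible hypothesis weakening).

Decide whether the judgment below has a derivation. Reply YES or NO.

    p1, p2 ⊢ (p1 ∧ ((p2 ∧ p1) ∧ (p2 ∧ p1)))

Derivation (root first):
[∧I] p1, p2 ⊢ (p1 ∧ ((p2 ∧ p1) ∧ (p2 ∧ p1)))
  [Ax] p1 ⊢ p1
  [∧I] p1, p2 ⊢ ((p2 ∧ p1) ∧ (p2 ∧ p1))
    [∧I] p1, p2 ⊢ (p2 ∧ p1)
      [Ax] p2 ⊢ p2
      [Ax] p1 ⊢ p1
    [∧I] p1, p2 ⊢ (p2 ∧ p1)
      [Ax] p2 ⊢ p2
      [Ax] p1 ⊢ p1

Result: YES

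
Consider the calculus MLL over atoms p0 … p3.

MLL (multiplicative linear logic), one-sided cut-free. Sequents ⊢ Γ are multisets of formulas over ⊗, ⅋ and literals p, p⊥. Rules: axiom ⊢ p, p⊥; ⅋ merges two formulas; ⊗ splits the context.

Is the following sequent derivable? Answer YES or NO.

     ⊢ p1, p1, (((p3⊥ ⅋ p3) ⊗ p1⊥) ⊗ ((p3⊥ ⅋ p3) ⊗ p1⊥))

Derivation trace:
[⊗]  ⊢ p1, p1, (((p3⊥ ⅋ p3) ⊗ p1⊥) ⊗ ((p3⊥ ⅋ p3) ⊗ p1⊥))
  [⊗]  ⊢ p1, ((p3⊥ ⅋ p3) ⊗ p1⊥)
    [⅋]  ⊢ (p3⊥ ⅋ p3)
      [Ax]  ⊢ p3, p3⊥
    [Ax]  ⊢ p1, p1⊥
  [⊗]  ⊢ p1, ((p3⊥ ⅋ p3) ⊗ p1⊥)
    [⅋]  ⊢ (p3⊥ ⅋ p3)
      [Ax]  ⊢ p3, p3⊥
    [Ax]  ⊢ p1, p1⊥

Result: YES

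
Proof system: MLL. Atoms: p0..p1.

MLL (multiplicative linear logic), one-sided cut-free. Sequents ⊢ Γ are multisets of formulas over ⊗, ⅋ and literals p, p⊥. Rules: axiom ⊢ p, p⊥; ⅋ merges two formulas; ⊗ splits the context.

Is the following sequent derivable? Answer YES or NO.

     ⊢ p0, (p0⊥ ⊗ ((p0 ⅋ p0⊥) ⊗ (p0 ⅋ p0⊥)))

Proof tree:
[⊗]  ⊢ p0, (p0⊥ ⊗ ((p0 ⅋ p0⊥) ⊗ (p0 ⅋ p0⊥)))
  [Ax]  ⊢ p0, p0⊥
  [⊗]  ⊢ ((p0 ⅋ p0⊥) ⊗ (p0 ⅋ p0⊥))
    [⅋]  ⊢ (p0 ⅋ p0⊥)
      [Ax]  ⊢ p0, p0⊥
    [⅋]  ⊢ (p0 ⅋ p0⊥)
      [Ax]  ⊢ p0, p0⊥

Result: YES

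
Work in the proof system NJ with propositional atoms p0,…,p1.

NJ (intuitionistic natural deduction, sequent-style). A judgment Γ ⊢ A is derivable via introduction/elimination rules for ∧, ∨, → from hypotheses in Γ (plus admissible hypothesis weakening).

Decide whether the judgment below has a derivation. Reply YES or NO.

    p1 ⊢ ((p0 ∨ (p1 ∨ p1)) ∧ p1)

Derivation (root first):
[∧I] p1 ⊢ ((p0 ∨ (p1 ∨ p1)) ∧ p1)
  [∨I₂] p1 ⊢ (p0 ∨ (p1 ∨ p1))
    [∨I₁] p1 ⊢ (p1 ∨ p1)
      [Ax] p1 ⊢ p1
  [Ax] p1 ⊢ p1

Result: YES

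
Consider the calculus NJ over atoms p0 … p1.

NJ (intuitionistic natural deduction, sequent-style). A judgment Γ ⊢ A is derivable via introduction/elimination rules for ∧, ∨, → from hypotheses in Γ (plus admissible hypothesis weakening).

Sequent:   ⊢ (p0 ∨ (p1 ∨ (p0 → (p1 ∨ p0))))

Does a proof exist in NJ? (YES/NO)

Derivation (root first):
[∨I₂]  ⊢ (p0 ∨ (p1 ∨ (p0 → (p1 ∨ p0))))
  [∨I₂]  ⊢ (p1 ∨ (p0 → (p1 ∨ p0)))
    [→I]  ⊢ (p0 → (p1 ∨ p0))
      [∨I₂] p0 ⊢ (p1 ∨ p0)
        [Ax] p0 ⊢ p0

Result: YES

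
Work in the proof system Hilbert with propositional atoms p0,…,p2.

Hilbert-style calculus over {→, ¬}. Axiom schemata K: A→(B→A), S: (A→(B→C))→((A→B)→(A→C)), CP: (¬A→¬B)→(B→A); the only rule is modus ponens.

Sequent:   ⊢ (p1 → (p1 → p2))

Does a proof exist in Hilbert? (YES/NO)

Search for a countermodel by truth-table:
  v=000: Γ:[] Δ:[(p1 → (p1 → p2))=T] refutes=False
  v=001: Γ:[] Δ:[(p1 → (p1 → p2))=T] refutes=False
  v=010: Γ:[] Δ:[(p1 → (p1 → p2))=F] refutes=True  ← countermodel

Result: NO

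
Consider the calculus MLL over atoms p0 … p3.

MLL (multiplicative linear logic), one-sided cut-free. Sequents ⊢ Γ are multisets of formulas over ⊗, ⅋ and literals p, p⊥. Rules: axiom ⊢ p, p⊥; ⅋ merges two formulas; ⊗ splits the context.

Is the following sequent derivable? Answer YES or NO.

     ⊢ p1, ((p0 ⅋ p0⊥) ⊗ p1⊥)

Proof tree:
[⊗]  ⊢ p1, ((p0 ⅋ p0⊥) ⊗ p1⊥)
  [⅋]  ⊢ (p0 ⅋ p0⊥)
    [Ax]  ⊢ p0, p0⊥
  [Ax]  ⊢ p1, p1⊥

Result: YES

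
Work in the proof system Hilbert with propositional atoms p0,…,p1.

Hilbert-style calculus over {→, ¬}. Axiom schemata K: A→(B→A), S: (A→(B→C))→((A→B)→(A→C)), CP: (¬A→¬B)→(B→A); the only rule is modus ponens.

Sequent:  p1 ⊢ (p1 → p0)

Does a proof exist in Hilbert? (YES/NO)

Enumerate valuations to refute Γ ⊢ Δ:
  v=00: Γ:[p1=F] Δ:[(p1 → p0)=T] refutes=False
  v=01: Γ:[p1=T] Δ:[(p1 → p0)=F] refutes=True  ← countermodel

Result: NO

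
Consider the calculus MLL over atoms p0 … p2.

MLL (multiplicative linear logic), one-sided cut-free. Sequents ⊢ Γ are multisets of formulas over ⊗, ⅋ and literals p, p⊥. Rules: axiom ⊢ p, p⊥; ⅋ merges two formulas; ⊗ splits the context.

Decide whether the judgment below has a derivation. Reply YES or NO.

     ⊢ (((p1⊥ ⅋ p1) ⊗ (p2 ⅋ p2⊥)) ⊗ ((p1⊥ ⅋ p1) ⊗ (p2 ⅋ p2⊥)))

Proof tree:
[⊗]  ⊢ (((p1⊥ ⅋ p1) ⊗ (p2 ⅋ p2⊥)) ⊗ ((p1⊥ ⅋ p1) ⊗ (p2 ⅋ p2⊥)))
  [⊗]  ⊢ ((p1⊥ ⅋ p1) ⊗ (p2 ⅋ p2⊥))
    [⅋]  ⊢ (p1⊥ ⅋ p1)
      [Ax]  ⊢ p1, p1⊥
    [⅋]  ⊢ (p2 ⅋ p2⊥)
      [Ax]  ⊢ p2, p2⊥
  [⊗]  ⊢ ((p1⊥ ⅋ p1) ⊗ (p2 ⅋ p2⊥))
    [⅋]  ⊢ (p1⊥ ⅋ p1)
      [Ax]  ⊢ p1, p1⊥
    [⅋]  ⊢ (p2 ⅋ p2⊥)
      [Ax]  ⊢ p2, p2⊥

Result: YES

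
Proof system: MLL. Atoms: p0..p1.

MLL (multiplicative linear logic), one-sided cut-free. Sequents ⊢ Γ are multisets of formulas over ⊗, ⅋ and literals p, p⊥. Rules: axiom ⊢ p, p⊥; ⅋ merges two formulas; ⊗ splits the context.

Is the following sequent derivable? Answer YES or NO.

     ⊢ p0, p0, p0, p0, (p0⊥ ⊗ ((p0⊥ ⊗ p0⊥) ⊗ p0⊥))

Derivation (root first):
[⊗]  ⊢ p0, p0, p0, p0, (p0⊥ ⊗ ((p0⊥ ⊗ p0⊥) ⊗ p0⊥))
  [Ax]  ⊢ p0, p0⊥
  [⊗]  ⊢ p0, p0, p0, ((p0⊥ ⊗ p0⊥) ⊗ p0⊥)
    [⊗]  ⊢ p0, p0, (p0⊥ ⊗ p0⊥)
      [Ax]  ⊢ p0, p0⊥
      [Ax]  ⊢ p0, p0⊥
    [Ax]  ⊢ p0, p0⊥

Result: YES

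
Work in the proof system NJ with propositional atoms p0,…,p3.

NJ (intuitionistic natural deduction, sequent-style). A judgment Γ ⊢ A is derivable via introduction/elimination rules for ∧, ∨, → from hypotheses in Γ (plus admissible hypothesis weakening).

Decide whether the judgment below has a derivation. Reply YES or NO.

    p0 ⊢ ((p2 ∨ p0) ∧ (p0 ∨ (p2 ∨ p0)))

Derivation trace:
[∧I] p0 ⊢ ((p2 ∨ p0) ∧ (p0 ∨ (p2 ∨ p0)))
  [Wk] p0, p0 ⊢ (p2 ∨ p0)
    [∨I₂] p0 ⊢ (p2 ∨ p0)
      [Ax] p0 ⊢ p0
  [∨I₂] p0, p0 ⊢ (p0 ∨ (p2 ∨ p0))
    [Wk] p0, p0 ⊢ (p2 ∨ p0)
      [∨I₂] p0 ⊢ (p2 ∨ p0)
        [Ax] p0 ⊢ p0

Result: YES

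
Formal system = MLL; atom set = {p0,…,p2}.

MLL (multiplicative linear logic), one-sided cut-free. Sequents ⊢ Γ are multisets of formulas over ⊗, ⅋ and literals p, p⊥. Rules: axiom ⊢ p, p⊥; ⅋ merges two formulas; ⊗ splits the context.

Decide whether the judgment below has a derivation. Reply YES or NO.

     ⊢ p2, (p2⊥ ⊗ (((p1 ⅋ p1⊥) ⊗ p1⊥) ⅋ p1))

Derivation trace:
[⊗]  ⊢ p2, (p2⊥ ⊗ (((p1 ⅋ p1⊥) ⊗ p1⊥) ⅋ p1))
  [Ax]  ⊢ p2, p2⊥
  [⅋]  ⊢ (((p1 ⅋ p1⊥) ⊗ p1⊥) ⅋ p1)
    [⊗]  ⊢ p1, ((p1 ⅋ p1⊥) ⊗ p1⊥)
      [⅋]  ⊢ (p1 ⅋ p1⊥)
        [Ax]  ⊢ p1, p1⊥
      [Ax]  ⊢ p1, p1⊥

Result: YES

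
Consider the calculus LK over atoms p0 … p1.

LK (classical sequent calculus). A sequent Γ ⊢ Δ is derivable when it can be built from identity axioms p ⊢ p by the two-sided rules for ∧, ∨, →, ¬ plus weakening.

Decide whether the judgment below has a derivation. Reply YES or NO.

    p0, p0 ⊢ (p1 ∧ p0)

Search for a countermodel by truth-table:
  v=00: Γ:[p0=F, p0=F] Δ:[(p1 ∧ p0)=F] refutes=False
  v=01: Γ:[p0=F, p0=F] Δ:[(p1 ∧ p0)=F] refutes=False
  v=10: Γ:[p0=T, p0=T] Δ:[(p1 ∧ p0)=F] refutes=True  ← countermodel

Result: NO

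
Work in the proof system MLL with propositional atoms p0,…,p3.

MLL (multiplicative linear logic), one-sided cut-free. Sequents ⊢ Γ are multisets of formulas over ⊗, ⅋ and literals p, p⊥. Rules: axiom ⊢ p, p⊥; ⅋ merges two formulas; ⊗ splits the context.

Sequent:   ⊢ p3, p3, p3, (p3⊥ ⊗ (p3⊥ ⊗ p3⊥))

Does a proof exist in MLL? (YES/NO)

Derivation (root first):
[⊗]  ⊢ p3, p3, p3, (p3⊥ ⊗ (p3⊥ ⊗ p3⊥))
  [Ax]  ⊢ p3, p3⊥
  [⊗]  ⊢ p3, p3, (p3⊥ ⊗ p3⊥)
    [Ax]  ⊢ p3, p3⊥
    [Ax]  ⊢ p3, p3⊥

Result: YES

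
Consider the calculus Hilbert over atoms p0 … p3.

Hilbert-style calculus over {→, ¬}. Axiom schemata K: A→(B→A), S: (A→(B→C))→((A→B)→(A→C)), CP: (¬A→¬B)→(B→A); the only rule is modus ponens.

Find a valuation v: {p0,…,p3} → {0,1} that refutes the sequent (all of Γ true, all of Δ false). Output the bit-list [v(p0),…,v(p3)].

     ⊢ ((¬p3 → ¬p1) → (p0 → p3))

Enumerate valuations to refute Γ ⊢ Δ:
  v=0000: Γ:[] Δ:[((¬p3 → ¬p1) → (p0 → p3))=T] refutes=False
  v=0001: Γ:[] Δ:[((¬p3 → ¬p1) → (p0 → p3))=T] refutes=False
  v=0010: Γ:[] Δ:[((¬p3 → ¬p1) → (p0 → p3))=T] refutes=False
  v=0011: Γ:[] Δ:[((¬p3 → ¬p1) → (p0 → p3))=T] refutes=False
  v=0100: Γ:[] Δ:[((¬p3 → ¬p1) → (p0 → p3))=T] refutes=False
  v=0101: Γ:[] Δ:[((¬p3 → ¬p1) → (p0 → p3))=T] refutes=False
  v=0110: Γ:[] Δ:[((¬p3 → ¬p1) → (p0 → p3))=T] refutes=False
  v=0111: Γ:[] Δ:[((¬p3 → ¬p1) → (p0 → p3))=T] refutes=False
  v=1000: Γ:[] Δ:[((¬p3 → ¬p1) → (p0 → p3))=F] refutes=True  ← countermodel

Result: [1, 0, 0, 0]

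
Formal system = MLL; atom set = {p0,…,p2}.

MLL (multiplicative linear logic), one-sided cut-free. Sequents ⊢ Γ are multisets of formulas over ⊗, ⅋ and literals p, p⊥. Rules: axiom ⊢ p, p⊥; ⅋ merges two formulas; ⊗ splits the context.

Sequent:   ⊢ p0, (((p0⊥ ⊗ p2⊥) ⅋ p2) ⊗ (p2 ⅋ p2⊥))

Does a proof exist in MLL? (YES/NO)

Derivation trace:
[⊗]  ⊢ p0, (((p0⊥ ⊗ p2⊥) ⅋ p2) ⊗ (p2 ⅋ p2⊥))
  [⅋]  ⊢ p0, ((p0⊥ ⊗ p2⊥) ⅋ p2)
    [⊗]  ⊢ p0, p2, (p0⊥ ⊗ p2⊥)
      [Ax]  ⊢ p0, p0⊥
      [Ax]  ⊢ p2, p2⊥
  [⅋]  ⊢ (p2 ⅋ p2⊥)
    [Ax]  ⊢ p2, p2⊥

Result: YES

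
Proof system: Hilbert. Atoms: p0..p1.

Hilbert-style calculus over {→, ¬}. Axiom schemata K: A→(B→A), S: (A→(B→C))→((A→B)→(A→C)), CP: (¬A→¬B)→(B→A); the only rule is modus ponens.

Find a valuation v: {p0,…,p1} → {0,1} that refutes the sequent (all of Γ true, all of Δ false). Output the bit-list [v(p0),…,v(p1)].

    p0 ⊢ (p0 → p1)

Enumerate valuations to refute Γ ⊢ Δ:
  v=00: Γ:[p0=F] Δ:[(p0 → p1)=T] refutes=False
  v=01: Γ:[p0=F] Δ:[(p0 → p1)=T] refutes=False
  v=10: Γ:[p0=T] Δ:[(p0 → p1)=F] refutes=True  ← countermodel

Result: [1, 0]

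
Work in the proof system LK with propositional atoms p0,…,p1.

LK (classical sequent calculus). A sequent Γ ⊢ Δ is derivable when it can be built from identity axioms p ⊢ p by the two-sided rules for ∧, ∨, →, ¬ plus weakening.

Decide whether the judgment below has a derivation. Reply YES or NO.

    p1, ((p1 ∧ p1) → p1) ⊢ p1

Derivation trace:
[→L] p1, ((p1 ∧ p1) → p1) ⊢ p1
  [∧R] p1 ⊢ (p1 ∧ p1)
    [Ax] p1 ⊢ p1
    [Ax] p1 ⊢ p1
  [Ax] p1 ⊢ p1

Result: YES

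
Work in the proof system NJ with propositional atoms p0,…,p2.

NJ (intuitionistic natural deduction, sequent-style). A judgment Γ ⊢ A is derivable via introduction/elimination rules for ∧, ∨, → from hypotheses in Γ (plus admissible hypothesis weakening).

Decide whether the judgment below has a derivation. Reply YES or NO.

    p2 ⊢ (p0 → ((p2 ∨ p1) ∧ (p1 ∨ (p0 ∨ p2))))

Derivation (root first):
[→I] p2 ⊢ (p0 → ((p2 ∨ p1) ∧ (p1 ∨ (p0 ∨ p2))))
  [∧I] p2, p0 ⊢ ((p2 ∨ p1) ∧ (p1 ∨ (p0 ∨ p2)))
    [∨I₁] p2 ⊢ (p2 ∨ p1)
      [Ax] p2 ⊢ p2
    [∨I₂] p0 ⊢ (p1 ∨ (p0 ∨ p2))
      [∨I₁] p0 ⊢ (p0 ∨ p2)
        [Ax] p0 ⊢ p0

Result: YES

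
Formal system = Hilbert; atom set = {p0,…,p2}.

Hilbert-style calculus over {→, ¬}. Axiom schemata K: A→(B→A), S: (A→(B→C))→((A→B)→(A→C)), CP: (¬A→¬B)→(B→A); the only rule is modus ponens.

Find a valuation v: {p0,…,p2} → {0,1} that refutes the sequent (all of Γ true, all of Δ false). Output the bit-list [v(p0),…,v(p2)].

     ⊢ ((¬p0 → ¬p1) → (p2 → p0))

Truth-table refutation:
  v=000: Γ:[] Δ:[((¬p0 → ¬p1) → (p2 → p0))=T] refutes=False
  v=001: Γ:[] Δ:[((¬p0 → ¬p1) → (p2 → p0))=F] refutes=True  ← countermodel

Result: [0, 0, 1]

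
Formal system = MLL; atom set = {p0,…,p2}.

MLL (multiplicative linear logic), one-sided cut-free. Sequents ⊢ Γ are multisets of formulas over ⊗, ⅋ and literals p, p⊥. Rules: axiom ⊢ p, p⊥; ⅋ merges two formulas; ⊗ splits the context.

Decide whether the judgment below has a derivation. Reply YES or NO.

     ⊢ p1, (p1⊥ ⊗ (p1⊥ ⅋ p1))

Proof tree:
[⊗]  ⊢ p1, (p1⊥ ⊗ (p1⊥ ⅋ p1))
  [Ax]  ⊢ p1, p1⊥
  [⅋]  ⊢ (p1⊥ ⅋ p1)
    [Ax]  ⊢ p1, p1⊥

Result: YES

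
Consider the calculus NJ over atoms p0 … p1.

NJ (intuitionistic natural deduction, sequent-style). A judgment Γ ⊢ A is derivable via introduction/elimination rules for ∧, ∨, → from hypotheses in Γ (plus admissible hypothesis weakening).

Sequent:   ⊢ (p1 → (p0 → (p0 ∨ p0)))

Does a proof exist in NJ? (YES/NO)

Derivation (root first):
[→I]  ⊢ (p1 → (p0 → (p0 ∨ p0)))
  [Wk] p1 ⊢ (p0 → (p0 ∨ p0))
    [→I]  ⊢ (p0 → (p0 ∨ p0))
      [∨I₂] p0 ⊢ (p0 ∨ p0)
        [Ax] p0 ⊢ p0

Result: YES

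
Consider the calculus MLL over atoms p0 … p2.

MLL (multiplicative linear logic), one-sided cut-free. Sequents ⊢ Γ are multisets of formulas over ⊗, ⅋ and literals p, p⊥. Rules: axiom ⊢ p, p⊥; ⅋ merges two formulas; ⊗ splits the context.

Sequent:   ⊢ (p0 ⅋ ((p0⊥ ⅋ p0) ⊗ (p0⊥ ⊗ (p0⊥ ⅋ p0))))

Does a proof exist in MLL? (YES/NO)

Derivation trace:
[⅋]  ⊢ (p0 ⅋ ((p0⊥ ⅋ p0) ⊗ (p0⊥ ⊗ (p0⊥ ⅋ p0))))
  [⊗]  ⊢ p0, ((p0⊥ ⅋ p0) ⊗ (p0⊥ ⊗ (p0⊥ ⅋ p0)))
    [⅋]  ⊢ (p0⊥ ⅋ p0)
      [Ax]  ⊢ p0, p0⊥
    [⊗]  ⊢ p0, (p0⊥ ⊗ (p0⊥ ⅋ p0))
      [Ax]  ⊢ p0, p0⊥
      [⅋]  ⊢ (p0⊥ ⅋ p0)
        [Ax]  ⊢ p0, p0⊥

Result: YES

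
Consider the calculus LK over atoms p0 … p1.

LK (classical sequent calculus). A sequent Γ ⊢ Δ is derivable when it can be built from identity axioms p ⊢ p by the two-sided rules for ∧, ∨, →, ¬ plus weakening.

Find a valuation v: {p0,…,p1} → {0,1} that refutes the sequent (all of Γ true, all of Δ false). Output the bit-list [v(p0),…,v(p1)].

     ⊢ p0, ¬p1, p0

Enumerate valuations to refute Γ ⊢ Δ:
  v=00: Γ:[] Δ:[p0=F, ¬p1=T, p0=F] refutes=False
  v=01: Γ:[] Δ:[p0=F, ¬p1=F, p0=F] refutes=True  ← countermodel

Result: [0, 1]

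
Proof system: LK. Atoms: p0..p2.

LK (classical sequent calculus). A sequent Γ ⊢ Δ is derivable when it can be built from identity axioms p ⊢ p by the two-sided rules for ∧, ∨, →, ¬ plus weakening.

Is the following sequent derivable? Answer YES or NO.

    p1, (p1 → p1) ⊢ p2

Enumerate valuations to refute Γ ⊢ Δ:
  v=000: Γ:[p1=F, (p1 → p1)=T] Δ:[p2=F] refutes=False
  v=001: Γ:[p1=F, (p1 → p1)=T] Δ:[p2=T] refutes=False
  v=010: Γ:[p1=T, (p1 → p1)=T] Δ:[p2=F] refutes=True  ← countermodel

Result: NO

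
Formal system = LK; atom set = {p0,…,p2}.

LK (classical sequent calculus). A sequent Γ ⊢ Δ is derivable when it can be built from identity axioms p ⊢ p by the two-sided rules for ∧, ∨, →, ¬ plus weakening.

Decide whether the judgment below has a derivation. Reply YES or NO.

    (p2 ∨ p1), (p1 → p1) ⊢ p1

Search for a countermodel by truth-table:
  v=000: Γ:[(p2 ∨ p1)=F, (p1 → p1)=T] Δ:[p1=F] refutes=False
  v=001: Γ:[(p2 ∨ p1)=T, (p1 → p1)=T] Δ:[p1=F] refutes=True  ← countermodel

Result: NO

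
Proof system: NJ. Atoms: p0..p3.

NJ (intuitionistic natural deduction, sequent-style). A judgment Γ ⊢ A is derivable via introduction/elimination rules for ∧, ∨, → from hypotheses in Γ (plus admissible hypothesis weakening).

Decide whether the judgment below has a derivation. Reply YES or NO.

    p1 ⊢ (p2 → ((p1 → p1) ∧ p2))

Derivation (root first):
[Wk] p1 ⊢ (p2 → ((p1 → p1) ∧ p2))
  [→I]  ⊢ (p2 → ((p1 → p1) ∧ p2))
    [∧I] p2 ⊢ ((p1 → p1) ∧ p2)
      [→I]  ⊢ (p1 → p1)
        [Ax] p1 ⊢ p1
      [Ax] p2 ⊢ p2

Result: YES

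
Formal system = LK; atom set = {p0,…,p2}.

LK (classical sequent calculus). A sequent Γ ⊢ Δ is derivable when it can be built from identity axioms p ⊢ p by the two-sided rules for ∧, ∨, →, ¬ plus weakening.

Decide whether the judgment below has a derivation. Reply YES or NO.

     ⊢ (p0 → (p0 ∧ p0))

Derivation trace:
[→R]  ⊢ (p0 → (p0 ∧ p0))
  [∧R] p0 ⊢ (p0 ∧ p0)
    [Ax] p0 ⊢ p0
    [Ax] p0 ⊢ p0

Result: YES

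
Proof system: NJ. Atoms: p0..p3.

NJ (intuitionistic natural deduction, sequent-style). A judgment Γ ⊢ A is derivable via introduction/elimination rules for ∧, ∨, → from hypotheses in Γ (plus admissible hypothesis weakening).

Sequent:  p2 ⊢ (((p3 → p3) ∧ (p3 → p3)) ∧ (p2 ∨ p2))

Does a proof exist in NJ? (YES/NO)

Proof tree:
[∧I] p2 ⊢ (((p3 → p3) ∧ (p3 → p3)) ∧ (p2 ∨ p2))
  [∧I]  ⊢ ((p3 → p3) ∧ (p3 → p3))
    [→I]  ⊢ (p3 → p3)
      [Ax] p3 ⊢ p3
    [→I]  ⊢ (p3 → p3)
      [Ax] p3 ⊢ p3
  [∨I₁] p2 ⊢ (p2 ∨ p2)
    [Ax] p2 ⊢ p2

Result: YES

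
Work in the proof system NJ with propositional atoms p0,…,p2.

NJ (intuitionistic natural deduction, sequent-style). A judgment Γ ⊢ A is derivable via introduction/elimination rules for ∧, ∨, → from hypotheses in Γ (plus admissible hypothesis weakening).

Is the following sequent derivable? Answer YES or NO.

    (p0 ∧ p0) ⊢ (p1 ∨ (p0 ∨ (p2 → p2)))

Proof tree:
[Wk] (p0 ∧ p0) ⊢ (p1 ∨ (p0 ∨ (p2 → p2)))
  [∨I₂]  ⊢ (p1 ∨ (p0 ∨ (p2 → p2)))
    [∨I₂]  ⊢ (p0 ∨ (p2 → p2))
      [→I]  ⊢ (p2 → p2)
        [Ax] p2 ⊢ p2

Result: YES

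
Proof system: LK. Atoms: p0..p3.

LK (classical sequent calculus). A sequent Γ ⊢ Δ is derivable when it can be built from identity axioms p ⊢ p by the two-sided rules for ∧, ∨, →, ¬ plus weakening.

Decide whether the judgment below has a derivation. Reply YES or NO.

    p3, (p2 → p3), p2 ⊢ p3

Derivation trace:
[WL] p3, (p2 → p3), p2 ⊢ p3
  [→L] p3, (p2 → p3) ⊢ p3
    [WR] p3 ⊢ p3, p2
      [Ax] p3 ⊢ p3
    [Ax] p3 ⊢ p3

Result: YES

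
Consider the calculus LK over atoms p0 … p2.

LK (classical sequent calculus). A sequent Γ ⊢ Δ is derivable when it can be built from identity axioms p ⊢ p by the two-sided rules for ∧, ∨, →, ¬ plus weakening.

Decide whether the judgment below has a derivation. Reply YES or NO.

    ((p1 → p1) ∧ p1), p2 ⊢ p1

Derivation trace:
[WL] ((p1 → p1) ∧ p1), p2 ⊢ p1
  [∧L] ((p1 → p1) ∧ p1) ⊢ p1
    [→L] p1, (p1 → p1) ⊢ p1
      [Ax] p1 ⊢ p1
      [Ax] p1 ⊢ p1

Result: YES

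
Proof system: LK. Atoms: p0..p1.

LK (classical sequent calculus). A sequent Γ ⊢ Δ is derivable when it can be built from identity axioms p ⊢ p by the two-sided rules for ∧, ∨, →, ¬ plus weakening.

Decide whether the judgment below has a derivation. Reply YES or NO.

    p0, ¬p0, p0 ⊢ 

Derivation trace:
[WL] p0, ¬p0, p0 ⊢ 
  [¬L] p0, ¬p0 ⊢ 
    [Ax] p0 ⊢ p0

Result: YES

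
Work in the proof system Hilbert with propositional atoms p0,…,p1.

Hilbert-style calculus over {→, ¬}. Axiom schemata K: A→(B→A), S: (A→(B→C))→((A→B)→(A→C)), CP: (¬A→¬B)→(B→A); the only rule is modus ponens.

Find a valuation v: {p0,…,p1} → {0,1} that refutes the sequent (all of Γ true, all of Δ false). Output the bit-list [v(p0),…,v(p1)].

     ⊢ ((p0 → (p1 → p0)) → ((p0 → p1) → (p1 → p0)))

Truth-table refutation:
  v=00: Γ:[] Δ:[((p0 → (p1 → p0)) → ((p0 → p1) → (p1 → p0)))=T] refutes=False
  v=01: Γ:[] Δ:[((p0 → (p1 → p0)) → ((p0 → p1) → (p1 → p0)))=F] refutes=True  ← countermodel

Result: [0, 1]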